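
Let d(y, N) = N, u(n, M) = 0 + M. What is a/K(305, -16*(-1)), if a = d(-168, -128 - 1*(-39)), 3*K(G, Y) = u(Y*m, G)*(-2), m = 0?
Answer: 267/610 ≈ 0.43771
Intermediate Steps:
u(n, M) = M
K(G, Y) = -2*G/3 (K(G, Y) = (G*(-2))/3 = (-2*G)/3 = -2*G/3)
a = -89 (a = -128 - 1*(-39) = -128 + 39 = -89)
a/K(305, -16*(-1)) = -89/((-2/3*305)) = -89/(-610/3) = -89*(-3/610) = 267/610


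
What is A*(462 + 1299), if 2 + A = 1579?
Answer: 2777097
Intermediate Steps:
A = 1577 (A = -2 + 1579 = 1577)
A*(462 + 1299) = 1577*(462 + 1299) = 1577*1761 = 2777097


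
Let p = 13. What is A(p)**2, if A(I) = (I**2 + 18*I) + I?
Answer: 173056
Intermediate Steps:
A(I) = I**2 + 19*I
A(p)**2 = (13*(19 + 13))**2 = (13*32)**2 = 416**2 = 173056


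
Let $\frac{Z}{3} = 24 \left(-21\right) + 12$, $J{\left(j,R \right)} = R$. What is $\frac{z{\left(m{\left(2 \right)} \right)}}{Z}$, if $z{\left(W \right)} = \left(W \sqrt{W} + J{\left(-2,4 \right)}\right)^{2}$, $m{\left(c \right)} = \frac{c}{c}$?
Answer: $- \frac{25}{1476} \approx -0.016938$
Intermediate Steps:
$m{\left(c \right)} = 1$
$Z = -1476$ ($Z = 3 \left(24 \left(-21\right) + 12\right) = 3 \left(-504 + 12\right) = 3 \left(-492\right) = -1476$)
$z{\left(W \right)} = \left(4 + W^{\frac{3}{2}}\right)^{2}$ ($z{\left(W \right)} = \left(W \sqrt{W} + 4\right)^{2} = \left(W^{\frac{3}{2}} + 4\right)^{2} = \left(4 + W^{\frac{3}{2}}\right)^{2}$)
$\frac{z{\left(m{\left(2 \right)} \right)}}{Z} = \frac{\left(4 + 1^{\frac{3}{2}}\right)^{2}}{-1476} = \left(4 + 1\right)^{2} \left(- \frac{1}{1476}\right) = 5^{2} \left(- \frac{1}{1476}\right) = 25 \left(- \frac{1}{1476}\right) = - \frac{25}{1476}$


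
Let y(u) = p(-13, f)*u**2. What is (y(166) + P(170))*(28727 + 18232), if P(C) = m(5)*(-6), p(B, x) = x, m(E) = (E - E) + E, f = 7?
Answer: 9056606658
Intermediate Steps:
m(E) = E (m(E) = 0 + E = E)
P(C) = -30 (P(C) = 5*(-6) = -30)
y(u) = 7*u**2
(y(166) + P(170))*(28727 + 18232) = (7*166**2 - 30)*(28727 + 18232) = (7*27556 - 30)*46959 = (192892 - 30)*46959 = 192862*46959 = 9056606658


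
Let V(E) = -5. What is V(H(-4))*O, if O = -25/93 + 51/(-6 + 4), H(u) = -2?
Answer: 23965/186 ≈ 128.84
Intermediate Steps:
O = -4793/186 (O = -25*1/93 + 51/(-2) = -25/93 + 51*(-1/2) = -25/93 - 51/2 = -4793/186 ≈ -25.769)
V(H(-4))*O = -5*(-4793/186) = 23965/186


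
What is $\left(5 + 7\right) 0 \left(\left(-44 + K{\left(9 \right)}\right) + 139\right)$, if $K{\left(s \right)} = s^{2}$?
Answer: $0$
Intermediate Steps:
$\left(5 + 7\right) 0 \left(\left(-44 + K{\left(9 \right)}\right) + 139\right) = \left(5 + 7\right) 0 \left(\left(-44 + 9^{2}\right) + 139\right) = 12 \cdot 0 \left(\left(-44 + 81\right) + 139\right) = 0 \left(37 + 139\right) = 0 \cdot 176 = 0$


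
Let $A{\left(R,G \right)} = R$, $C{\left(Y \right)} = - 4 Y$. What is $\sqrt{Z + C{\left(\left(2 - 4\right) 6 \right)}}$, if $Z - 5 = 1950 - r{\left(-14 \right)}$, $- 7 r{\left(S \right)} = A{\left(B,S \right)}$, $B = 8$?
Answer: $\frac{\sqrt{98203}}{7} \approx 44.768$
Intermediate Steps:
$r{\left(S \right)} = - \frac{8}{7}$ ($r{\left(S \right)} = \left(- \frac{1}{7}\right) 8 = - \frac{8}{7}$)
$Z = \frac{13693}{7}$ ($Z = 5 + \left(1950 - - \frac{8}{7}\right) = 5 + \left(1950 + \frac{8}{7}\right) = 5 + \frac{13658}{7} = \frac{13693}{7} \approx 1956.1$)
$\sqrt{Z + C{\left(\left(2 - 4\right) 6 \right)}} = \sqrt{\frac{13693}{7} - 4 \left(2 - 4\right) 6} = \sqrt{\frac{13693}{7} - 4 \left(\left(-2\right) 6\right)} = \sqrt{\frac{13693}{7} - -48} = \sqrt{\frac{13693}{7} + 48} = \sqrt{\frac{14029}{7}} = \frac{\sqrt{98203}}{7}$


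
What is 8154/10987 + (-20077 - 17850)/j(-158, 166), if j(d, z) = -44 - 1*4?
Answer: 417095341/527376 ≈ 790.89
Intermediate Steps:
j(d, z) = -48 (j(d, z) = -44 - 4 = -48)
8154/10987 + (-20077 - 17850)/j(-158, 166) = 8154/10987 + (-20077 - 17850)/(-48) = 8154*(1/10987) - 37927*(-1/48) = 8154/10987 + 37927/48 = 417095341/527376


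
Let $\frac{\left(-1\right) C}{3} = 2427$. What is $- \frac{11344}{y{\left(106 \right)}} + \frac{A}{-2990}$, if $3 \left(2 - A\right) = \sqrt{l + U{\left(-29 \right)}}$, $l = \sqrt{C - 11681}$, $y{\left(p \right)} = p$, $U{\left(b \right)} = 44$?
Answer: $- \frac{8479693}{79235} + \frac{\sqrt{44 + i \sqrt{18962}}}{8970} \approx -107.02 + 0.00079051 i$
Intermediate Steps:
$C = -7281$ ($C = \left(-3\right) 2427 = -7281$)
$l = i \sqrt{18962}$ ($l = \sqrt{-7281 - 11681} = \sqrt{-18962} = i \sqrt{18962} \approx 137.7 i$)
$A = 2 - \frac{\sqrt{44 + i \sqrt{18962}}}{3}$ ($A = 2 - \frac{\sqrt{i \sqrt{18962} + 44}}{3} = 2 - \frac{\sqrt{44 + i \sqrt{18962}}}{3} \approx -1.2366 - 2.3636 i$)
$- \frac{11344}{y{\left(106 \right)}} + \frac{A}{-2990} = - \frac{11344}{106} + \frac{2 - \frac{\sqrt{44 + i \sqrt{18962}}}{3}}{-2990} = \left(-11344\right) \frac{1}{106} + \left(2 - \frac{\sqrt{44 + i \sqrt{18962}}}{3}\right) \left(- \frac{1}{2990}\right) = - \frac{5672}{53} - \left(\frac{1}{1495} - \frac{\sqrt{44 + i \sqrt{18962}}}{8970}\right) = - \frac{8479693}{79235} + \frac{\sqrt{44 + i \sqrt{18962}}}{8970}$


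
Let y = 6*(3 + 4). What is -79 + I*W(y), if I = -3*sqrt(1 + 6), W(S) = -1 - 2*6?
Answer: -79 + 39*sqrt(7) ≈ 24.184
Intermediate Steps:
y = 42 (y = 6*7 = 42)
W(S) = -13 (W(S) = -1 - 12 = -13)
I = -3*sqrt(7) ≈ -7.9373
-79 + I*W(y) = -79 - 3*sqrt(7)*(-13) = -79 + 39*sqrt(7)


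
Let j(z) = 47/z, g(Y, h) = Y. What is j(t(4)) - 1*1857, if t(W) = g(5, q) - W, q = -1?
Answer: -1810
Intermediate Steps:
t(W) = 5 - W
j(t(4)) - 1*1857 = 47/(5 - 1*4) - 1*1857 = 47/(5 - 4) - 1857 = 47/1 - 1857 = 47*1 - 1857 = 47 - 1857 = -1810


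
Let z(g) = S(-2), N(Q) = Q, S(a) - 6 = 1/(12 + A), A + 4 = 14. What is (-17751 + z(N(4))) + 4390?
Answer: -293809/22 ≈ -13355.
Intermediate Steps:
A = 10 (A = -4 + 14 = 10)
S(a) = 133/22 (S(a) = 6 + 1/(12 + 10) = 6 + 1/22 = 133/22)
z(g) = 133/22
(-17751 + z(N(4))) + 4390 = (-17751 + 133/22) + 4390 = -390389/22 + 4390 = -293809/22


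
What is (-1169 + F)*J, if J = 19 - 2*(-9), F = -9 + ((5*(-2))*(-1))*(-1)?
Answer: -43956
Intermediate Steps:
F = -19 (F = -9 - 10*(-1)*(-1) = -9 + 10*(-1) = -9 - 10 = -19)
J = 37 (J = 19 + 18 = 37)
(-1169 + F)*J = (-1169 - 19)*37 = -1188*37 = -43956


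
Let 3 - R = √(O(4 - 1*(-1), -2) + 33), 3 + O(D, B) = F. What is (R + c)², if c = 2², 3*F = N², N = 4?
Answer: (21 - √318)²/9 ≈ 1.1147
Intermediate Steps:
F = 16/3 (F = (⅓)*4² = (⅓)*16 = 16/3 ≈ 5.3333)
O(D, B) = 7/3 (O(D, B) = -3 + 16/3 = 7/3)
c = 4
R = 3 - √318/3 (R = 3 - √(7/3 + 33) = 3 - √(106/3) = 3 - √318/3 ≈ -2.9442)
(R + c)² = ((3 - √318/3) + 4)² = (7 - √318/3)²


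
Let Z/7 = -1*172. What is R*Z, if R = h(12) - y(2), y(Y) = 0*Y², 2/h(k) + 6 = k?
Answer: -1204/3 ≈ -401.33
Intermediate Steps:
h(k) = 2/(-6 + k)
Z = -1204 (Z = 7*(-1*172) = 7*(-172) = -1204)
y(Y) = 0
R = ⅓ (R = 2/(-6 + 12) - 1*0 = 2/6 + 0 = 2*(⅙) + 0 = ⅓ + 0 = ⅓ ≈ 0.33333)
R*Z = (⅓)*(-1204) = -1204/3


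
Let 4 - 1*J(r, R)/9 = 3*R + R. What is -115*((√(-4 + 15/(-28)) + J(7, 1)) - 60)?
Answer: 6900 - 115*I*√889/14 ≈ 6900.0 - 244.92*I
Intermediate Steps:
J(r, R) = 36 - 36*R (J(r, R) = 36 - 9*(3*R + R) = 36 - 36*R)
-115*((√(-4 + 15/(-28)) + J(7, 1)) - 60) = -115*((√(-4 + 15/(-28)) + (36 - 36*1)) - 60) = -115*((√(-4 + 15*(-1/28)) + (36 - 36)) - 60) = -115*((√(-4 - 15/28) + 0) - 60) = -115*((√(-127/28) + 0) - 60) = -115*((I*√889/14 + 0) - 60) = -115*(I*√889/14 - 60) = -115*(-60 + I*√889/14) = 6900 - 115*I*√889/14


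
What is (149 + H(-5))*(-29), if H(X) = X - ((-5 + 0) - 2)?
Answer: -4379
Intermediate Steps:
H(X) = 7 + X (H(X) = X - (-5 - 2) = X - 1*(-7) = X + 7 = 7 + X)
(149 + H(-5))*(-29) = (149 + (7 - 5))*(-29) = (149 + 2)*(-29) = 151*(-29) = -4379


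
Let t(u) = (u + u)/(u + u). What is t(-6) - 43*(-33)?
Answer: 1420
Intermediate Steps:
t(u) = 1 (t(u) = (2*u)/((2*u)) = (2*u)*(1/(2*u)) = 1)
t(-6) - 43*(-33) = 1 - 43*(-33) = 1 + 1419 = 1420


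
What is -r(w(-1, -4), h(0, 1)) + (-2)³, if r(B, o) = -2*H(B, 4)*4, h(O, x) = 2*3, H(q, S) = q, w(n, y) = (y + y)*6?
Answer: -392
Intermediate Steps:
w(n, y) = 12*y (w(n, y) = (2*y)*6 = 12*y)
h(O, x) = 6
r(B, o) = -8*B (r(B, o) = -2*B*4 = -8*B)
-r(w(-1, -4), h(0, 1)) + (-2)³ = -(-8)*12*(-4) + (-2)³ = -(-8)*(-48) - 8 = -1*384 - 8 = -384 - 8 = -392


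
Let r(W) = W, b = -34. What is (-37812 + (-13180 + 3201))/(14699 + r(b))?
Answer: -47791/14665 ≈ -3.2588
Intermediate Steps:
(-37812 + (-13180 + 3201))/(14699 + r(b)) = (-37812 + (-13180 + 3201))/(14699 - 34) = (-37812 - 9979)/14665 = -47791*1/14665 = -47791/14665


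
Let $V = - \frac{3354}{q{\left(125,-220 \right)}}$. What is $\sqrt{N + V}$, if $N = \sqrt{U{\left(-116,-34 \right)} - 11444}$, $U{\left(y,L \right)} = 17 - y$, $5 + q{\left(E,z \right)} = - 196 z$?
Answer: $\frac{\sqrt{-144607710 + 1858903225 i \sqrt{11311}}}{43115} \approx 7.2896 + 7.2949 i$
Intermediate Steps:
$q{\left(E,z \right)} = -5 - 196 z$
$V = - \frac{3354}{43115}$ ($V = - \frac{3354}{-5 - -43120} = - \frac{3354}{-5 + 43120} = - \frac{3354}{43115} \approx -0.077792$)
$N = i \sqrt{11311}$ ($N = \sqrt{\left(17 - -116\right) - 11444} = \sqrt{\left(17 + 116\right) - 11444} = \sqrt{133 - 11444} = \sqrt{-11311} = i \sqrt{11311} \approx 106.35 i$)
$\sqrt{N + V} = \sqrt{i \sqrt{11311} - \frac{3354}{43115}} = \sqrt{- \frac{3354}{43115} + i \sqrt{11311}}$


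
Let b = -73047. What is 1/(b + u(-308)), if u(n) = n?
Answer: -1/73355 ≈ -1.3632e-5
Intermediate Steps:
1/(b + u(-308)) = 1/(-73047 - 308) = 1/(-73355) = -1/73355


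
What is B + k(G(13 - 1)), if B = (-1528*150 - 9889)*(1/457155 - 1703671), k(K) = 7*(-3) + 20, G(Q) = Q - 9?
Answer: 186212487037223201/457155 ≈ 4.0733e+11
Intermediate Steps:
G(Q) = -9 + Q
k(K) = -1 (k(K) = -21 + 20 = -1)
B = 186212487037680356/457155 (B = (-229200 - 9889)*(1/457155 - 1703671) = -239089*(-778841716004/457155) = 186212487037680356/457155 ≈ 4.0733e+11)
B + k(G(13 - 1)) = 186212487037680356/457155 - 1 = 186212487037223201/457155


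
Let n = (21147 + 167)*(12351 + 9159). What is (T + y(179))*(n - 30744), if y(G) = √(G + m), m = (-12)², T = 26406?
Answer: 12105392254776 + 458433396*√323 ≈ 1.2114e+13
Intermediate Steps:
m = 144
y(G) = √(144 + G) (y(G) = √(G + 144) = √(144 + G))
n = 458464140 (n = 21314*21510 = 458464140)
(T + y(179))*(n - 30744) = (26406 + √(144 + 179))*(458464140 - 30744) = (26406 + √323)*458433396 = 12105392254776 + 458433396*√323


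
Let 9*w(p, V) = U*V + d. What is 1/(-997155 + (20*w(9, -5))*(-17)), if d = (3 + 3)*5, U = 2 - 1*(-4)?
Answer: -1/997155 ≈ -1.0029e-6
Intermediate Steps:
U = 6 (U = 2 + 4 = 6)
d = 30 (d = 6*5 = 30)
w(p, V) = 10/3 + 2*V/3 (w(p, V) = (6*V + 30)/9 = (30 + 6*V)/9 = 10/3 + 2*V/3)
1/(-997155 + (20*w(9, -5))*(-17)) = 1/(-997155 + (20*(10/3 + (2/3)*(-5)))*(-17)) = 1/(-997155 + (20*(10/3 - 10/3))*(-17)) = 1/(-997155 + (20*0)*(-17)) = 1/(-997155 + 0*(-17)) = 1/(-997155 + 0) = 1/(-997155) = -1/997155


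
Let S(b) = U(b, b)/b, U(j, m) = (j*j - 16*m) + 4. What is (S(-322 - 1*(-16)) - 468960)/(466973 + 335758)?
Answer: -71800148/122817843 ≈ -0.58461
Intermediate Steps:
U(j, m) = 4 + j**2 - 16*m (U(j, m) = (j**2 - 16*m) + 4 = 4 + j**2 - 16*m)
S(b) = (4 + b**2 - 16*b)/b
(S(-322 - 1*(-16)) - 468960)/(466973 + 335758) = ((-16 + (-322 - 1*(-16)) + 4/(-322 - 1*(-16))) - 468960)/(466973 + 335758) = ((-16 + (-322 + 16) + 4/(-322 + 16)) - 468960)/802731 = ((-16 - 306 + 4/(-306)) - 468960)*(1/802731) = ((-16 - 306 + 4*(-1/306)) - 468960)*(1/802731) = ((-16 - 306 - 2/153) - 468960)*(1/802731) = (-49268/153 - 468960)*(1/802731) = -71800148/153*1/802731 = -71800148/122817843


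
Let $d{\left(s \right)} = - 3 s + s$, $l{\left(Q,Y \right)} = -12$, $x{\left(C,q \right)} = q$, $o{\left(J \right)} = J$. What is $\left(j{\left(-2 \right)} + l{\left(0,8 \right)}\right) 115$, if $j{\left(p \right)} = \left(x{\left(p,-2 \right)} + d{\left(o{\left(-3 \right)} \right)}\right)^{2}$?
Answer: $460$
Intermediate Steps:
$d{\left(s \right)} = - 2 s$
$j{\left(p \right)} = 16$ ($j{\left(p \right)} = \left(-2 - -6\right)^{2} = \left(-2 + 6\right)^{2} = 4^{2} = 16$)
$\left(j{\left(-2 \right)} + l{\left(0,8 \right)}\right) 115 = \left(16 - 12\right) 115 = 4 \cdot 115 = 460$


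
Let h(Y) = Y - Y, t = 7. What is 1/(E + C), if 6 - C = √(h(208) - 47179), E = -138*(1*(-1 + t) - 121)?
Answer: 15876/252094555 + I*√47179/252094555 ≈ 6.2976e-5 + 8.6161e-7*I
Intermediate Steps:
h(Y) = 0
E = 15870 (E = -138*(1*(-1 + 7) - 121) = -138*(1*6 - 121) = -138*(6 - 121) = -138*(-115) = 15870)
C = 6 - I*√47179 (C = 6 - √(0 - 47179) = 6 - √(-47179) = 6 - I*√47179 ≈ 6.0 - 217.21*I)
1/(E + C) = 1/(15870 + (6 - I*√47179)) = 1/(15876 - I*√47179)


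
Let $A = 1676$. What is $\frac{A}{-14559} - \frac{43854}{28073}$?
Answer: $- \frac{685520734}{408714807} \approx -1.6773$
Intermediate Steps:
$\frac{A}{-14559} - \frac{43854}{28073} = \frac{1676}{-14559} - \frac{43854}{28073} = 1676 \left(- \frac{1}{14559}\right) - \frac{43854}{28073} = - \frac{1676}{14559} - \frac{43854}{28073} = - \frac{685520734}{408714807}$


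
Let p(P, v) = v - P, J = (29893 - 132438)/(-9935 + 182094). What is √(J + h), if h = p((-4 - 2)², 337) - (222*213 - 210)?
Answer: I*√1386368841963430/172159 ≈ 216.28*I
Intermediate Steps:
J = -102545/172159 ≈ -0.59564
h = -46775 (h = (337 - (-4 - 2)²) - (222*213 - 210) = (337 - 1*(-6)²) - (47286 - 210) = (337 - 1*36) - 1*47076 = (337 - 36) - 47076 = 301 - 47076 = -46775)
√(J + h) = √(-102545/172159 - 46775) = √(-8052839770/172159) = I*√1386368841963430/172159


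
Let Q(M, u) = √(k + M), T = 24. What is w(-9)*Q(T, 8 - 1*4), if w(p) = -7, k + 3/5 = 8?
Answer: -7*√785/5 ≈ -39.225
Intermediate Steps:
k = 37/5 (k = -⅗ + 8 = 37/5 ≈ 7.4000)
Q(M, u) = √(37/5 + M)
w(-9)*Q(T, 8 - 1*4) = -7*√(185 + 25*24)/5 = -7*√(185 + 600)/5 = -7*√785/5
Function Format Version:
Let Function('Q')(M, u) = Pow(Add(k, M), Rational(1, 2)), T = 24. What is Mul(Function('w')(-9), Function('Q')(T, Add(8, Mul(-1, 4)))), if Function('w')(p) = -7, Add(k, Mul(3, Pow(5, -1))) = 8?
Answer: Mul(Rational(-7, 5), Pow(785, Rational(1, 2))) ≈ -39.225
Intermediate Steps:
k = Rational(37, 5) (k = Add(Rational(-3, 5), 8) = Rational(37, 5) ≈ 7.4000)
Function('Q')(M, u) = Pow(Add(Rational(37, 5), M), Rational(1, 2))
Mul(Function('w')(-9), Function('Q')(T, Add(8, Mul(-1, 4)))) = Mul(-7, Mul(Rational(1, 5), Pow(Add(185, Mul(25, 24)), Rational(1, 2)))) = Mul(-7, Mul(Rational(1, 5), Pow(Add(185, 600), Rational(1, 2)))) = Mul(-7, Mul(Rational(1, 5), Pow(785, Rational(1, 2)))) = Mul(Rational(-7, 5), Pow(785, Rational(1, 2)))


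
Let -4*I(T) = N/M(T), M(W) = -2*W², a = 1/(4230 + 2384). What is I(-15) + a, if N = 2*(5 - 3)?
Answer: 1766/744075 ≈ 0.0023734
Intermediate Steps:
a = 1/6614 ≈ 0.00015119
N = 4 (N = 2*2 = 4)
I(T) = 1/(2*T²) (I(T) = -1/((-2*T²)) = -(-1)/(2*T²) = 1/(2*T²))
I(-15) + a = (½)/(-15)² + 1/6614 = (½)*(1/225) + 1/6614 = 1/450 + 1/6614 = 1766/744075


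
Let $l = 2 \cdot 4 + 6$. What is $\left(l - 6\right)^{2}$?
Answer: $64$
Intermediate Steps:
$l = 14$ ($l = 8 + 6 = 14$)
$\left(l - 6\right)^{2} = \left(14 - 6\right)^{2} = 8^{2} = 64$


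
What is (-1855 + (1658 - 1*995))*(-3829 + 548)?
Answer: 3910952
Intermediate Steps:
(-1855 + (1658 - 1*995))*(-3829 + 548) = (-1855 + (1658 - 995))*(-3281) = (-1855 + 663)*(-3281) = -1192*(-3281) = 3910952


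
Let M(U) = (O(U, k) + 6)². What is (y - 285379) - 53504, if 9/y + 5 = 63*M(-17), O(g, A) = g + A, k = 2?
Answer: -1727625525/5098 ≈ -3.3888e+5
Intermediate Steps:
O(g, A) = A + g
M(U) = (8 + U)² (M(U) = ((2 + U) + 6)² = (8 + U)²)
y = 9/5098 (y = 9/(-5 + 63*(8 - 17)²) = 9/(-5 + 63*(-9)²) = 9/(-5 + 63*81) = 9/(-5 + 5103) = 9/5098 ≈ 0.0017654)
(y - 285379) - 53504 = (9/5098 - 285379) - 53504 = -1454862133/5098 - 53504 = -1727625525/5098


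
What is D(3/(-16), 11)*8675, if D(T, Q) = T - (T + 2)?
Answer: -17350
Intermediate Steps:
D(T, Q) = -2 (D(T, Q) = T - (2 + T) = T + (-2 - T) = -2)
D(3/(-16), 11)*8675 = -2*8675 = -17350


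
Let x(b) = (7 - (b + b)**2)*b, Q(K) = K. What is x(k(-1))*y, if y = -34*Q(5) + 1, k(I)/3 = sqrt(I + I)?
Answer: -40053*I*sqrt(2) ≈ -56644.0*I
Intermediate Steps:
k(I) = 3*sqrt(2)*sqrt(I) (k(I) = 3*sqrt(I + I) = 3*sqrt(2*I) = 3*(sqrt(2)*sqrt(I)) = 3*sqrt(2)*sqrt(I))
x(b) = b*(7 - 4*b**2) (x(b) = (7 - (2*b)**2)*b = (7 - 4*b**2)*b = b*(7 - 4*b**2))
y = -169 (y = -34*5 + 1 = -170 + 1 = -169)
x(k(-1))*y = ((3*sqrt(2)*sqrt(-1))*(7 - 4*(3*sqrt(2)*sqrt(-1))**2))*(-169) = ((3*sqrt(2)*I)*(7 - 4*(3*sqrt(2)*I)**2))*(-169) = ((3*I*sqrt(2))*(7 - 4*(3*I*sqrt(2))**2))*(-169) = ((3*I*sqrt(2))*(7 - 4*(-18)))*(-169) = ((3*I*sqrt(2))*(7 + 72))*(-169) = ((3*I*sqrt(2))*79)*(-169) = (237*I*sqrt(2))*(-169) = -40053*I*sqrt(2)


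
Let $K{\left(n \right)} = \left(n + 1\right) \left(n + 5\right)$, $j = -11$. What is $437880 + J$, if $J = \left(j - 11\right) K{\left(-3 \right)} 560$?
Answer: $487160$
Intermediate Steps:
$K{\left(n \right)} = \left(1 + n\right) \left(5 + n\right)$
$J = 49280$ ($J = \left(-11 - 11\right) \left(5 + \left(-3\right)^{2} + 6 \left(-3\right)\right) 560 = - 22 \left(5 + 9 - 18\right) 560 = \left(-22\right) \left(-4\right) 560 = 88 \cdot 560 = 49280$)
$437880 + J = 437880 + 49280 = 487160$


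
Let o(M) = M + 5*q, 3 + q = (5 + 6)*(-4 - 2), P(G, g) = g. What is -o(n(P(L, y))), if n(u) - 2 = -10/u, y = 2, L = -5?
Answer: 348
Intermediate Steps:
q = -69 (q = -3 + (5 + 6)*(-4 - 2) = -3 + 11*(-6) = -3 - 66 = -69)
n(u) = 2 - 10/u
o(M) = -345 + M (o(M) = M + 5*(-69) = M - 345 = -345 + M)
-o(n(P(L, y))) = -(-345 + (2 - 10/2)) = -(-345 + (2 - 10*½)) = -(-345 + (2 - 5)) = -(-345 - 3) = -1*(-348) = 348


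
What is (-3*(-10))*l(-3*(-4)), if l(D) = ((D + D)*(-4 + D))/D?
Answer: 480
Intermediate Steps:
l(D) = -8 + 2*D (l(D) = ((2*D)*(-4 + D))/D = (2*D*(-4 + D))/D = -8 + 2*D)
(-3*(-10))*l(-3*(-4)) = (-3*(-10))*(-8 + 2*(-3*(-4))) = 30*(-8 + 2*12) = 30*(-8 + 24) = 30*16 = 480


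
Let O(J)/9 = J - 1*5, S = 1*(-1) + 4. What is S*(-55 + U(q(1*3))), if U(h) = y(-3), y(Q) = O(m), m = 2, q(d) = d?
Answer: -246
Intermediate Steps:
S = 3 (S = -1 + 4 = 3)
O(J) = -45 + 9*J (O(J) = 9*(J - 1*5) = 9*(J - 5) = 9*(-5 + J) = -45 + 9*J)
y(Q) = -27 (y(Q) = -45 + 9*2 = -45 + 18 = -27)
U(h) = -27
S*(-55 + U(q(1*3))) = 3*(-55 - 27) = 3*(-82) = -246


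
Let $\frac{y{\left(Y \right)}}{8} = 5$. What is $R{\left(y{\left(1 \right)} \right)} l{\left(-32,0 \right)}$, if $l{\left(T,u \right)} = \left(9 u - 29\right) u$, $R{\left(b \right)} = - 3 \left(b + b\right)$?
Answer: $0$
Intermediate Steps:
$y{\left(Y \right)} = 40$ ($y{\left(Y \right)} = 8 \cdot 5 = 40$)
$R{\left(b \right)} = - 6 b$ ($R{\left(b \right)} = - 3 \cdot 2 b = - 6 b$)
$l{\left(T,u \right)} = u \left(-29 + 9 u\right)$ ($l{\left(T,u \right)} = \left(-29 + 9 u\right) u = u \left(-29 + 9 u\right)$)
$R{\left(y{\left(1 \right)} \right)} l{\left(-32,0 \right)} = \left(-6\right) 40 \cdot 0 \left(-29 + 9 \cdot 0\right) = - 240 \cdot 0 \left(-29 + 0\right) = - 240 \cdot 0 \left(-29\right) = \left(-240\right) 0 = 0$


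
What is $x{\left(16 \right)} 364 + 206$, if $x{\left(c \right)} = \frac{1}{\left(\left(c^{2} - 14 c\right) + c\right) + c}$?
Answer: $\frac{3387}{16} \approx 211.69$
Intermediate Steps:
$x{\left(c \right)} = \frac{1}{c^{2} - 12 c}$ ($x{\left(c \right)} = \frac{1}{\left(c^{2} - 13 c\right) + c} = \frac{1}{c^{2} - 12 c}$)
$x{\left(16 \right)} 364 + 206 = \frac{1}{16 \left(-12 + 16\right)} 364 + 206 = \frac{1}{16 \cdot 4} \cdot 364 + 206 = \frac{1}{16} \cdot \frac{1}{4} \cdot 364 + 206 = \frac{1}{64} \cdot 364 + 206 = \frac{91}{16} + 206 = \frac{3387}{16}$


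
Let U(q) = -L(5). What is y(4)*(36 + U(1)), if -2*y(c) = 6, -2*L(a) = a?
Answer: -231/2 ≈ -115.50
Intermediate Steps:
L(a) = -a/2
U(q) = 5/2 (U(q) = -(-1)*5/2 = -1*(-5/2) = 5/2)
y(c) = -3 (y(c) = -½*6 = -3)
y(4)*(36 + U(1)) = -3*(36 + 5/2) = -3*77/2 = -231/2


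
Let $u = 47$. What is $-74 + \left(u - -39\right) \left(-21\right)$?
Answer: $-1880$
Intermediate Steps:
$-74 + \left(u - -39\right) \left(-21\right) = -74 + \left(47 - -39\right) \left(-21\right) = -74 + \left(47 + 39\right) \left(-21\right) = -74 + 86 \left(-21\right) = -74 - 1806 = -1880$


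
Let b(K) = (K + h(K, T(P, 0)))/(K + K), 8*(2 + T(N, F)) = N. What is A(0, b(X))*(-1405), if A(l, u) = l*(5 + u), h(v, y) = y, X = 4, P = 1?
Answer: 0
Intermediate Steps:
T(N, F) = -2 + N/8
b(K) = (-15/8 + K)/(2*K) (b(K) = (K + (-2 + (1/8)*1))/(K + K) = (K + (-2 + 1/8))/((2*K)) = (K - 15/8)*(1/(2*K)) = (-15/8 + K)*(1/(2*K)) = (-15/8 + K)/(2*K))
A(0, b(X))*(-1405) = (0*(5 + (1/16)*(-15 + 8*4)/4))*(-1405) = (0*(5 + (1/16)*(1/4)*(-15 + 32)))*(-1405) = (0*(5 + (1/16)*(1/4)*17))*(-1405) = (0*(5 + 17/64))*(-1405) = (0*(337/64))*(-1405) = 0*(-1405) = 0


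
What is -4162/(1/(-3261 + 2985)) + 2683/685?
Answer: 786870403/685 ≈ 1.1487e+6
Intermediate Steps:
-4162/(1/(-3261 + 2985)) + 2683/685 = -4162/(1/(-276)) + 2683*(1/685) = -4162/(-1/276) + 2683/685 = -4162*(-276) + 2683/685 = 1148712 + 2683/685 = 786870403/685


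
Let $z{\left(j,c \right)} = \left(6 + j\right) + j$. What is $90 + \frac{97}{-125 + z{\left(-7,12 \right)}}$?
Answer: $\frac{11873}{133} \approx 89.271$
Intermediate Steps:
$z{\left(j,c \right)} = 6 + 2 j$
$90 + \frac{97}{-125 + z{\left(-7,12 \right)}} = 90 + \frac{97}{-125 + \left(6 + 2 \left(-7\right)\right)} = 90 + \frac{97}{-125 + \left(6 - 14\right)} = 90 + \frac{97}{-125 - 8} = 90 + \frac{97}{-133} = 90 + 97 \left(- \frac{1}{133}\right) = 90 - \frac{97}{133} = \frac{11873}{133}$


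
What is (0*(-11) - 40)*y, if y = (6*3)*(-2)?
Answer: 1440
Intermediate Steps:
y = -36 (y = 18*(-2) = -36)
(0*(-11) - 40)*y = (0*(-11) - 40)*(-36) = (0 - 40)*(-36) = -40*(-36) = 1440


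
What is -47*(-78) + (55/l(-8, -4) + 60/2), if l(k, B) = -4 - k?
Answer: 14839/4 ≈ 3709.8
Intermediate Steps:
-47*(-78) + (55/l(-8, -4) + 60/2) = -47*(-78) + (55/(-4 - 1*(-8)) + 60/2) = 3666 + (55/(-4 + 8) + 60*(1/2)) = 3666 + (55/4 + 30) = 3666 + 175/4 = 14839/4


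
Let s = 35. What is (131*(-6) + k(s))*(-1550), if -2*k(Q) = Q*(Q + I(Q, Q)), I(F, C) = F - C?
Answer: 2167675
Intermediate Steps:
k(Q) = -Q²/2 (k(Q) = -Q*(Q + (Q - Q))/2 = -Q*(Q + 0)/2 = -Q*Q/2 = -Q²/2)
(131*(-6) + k(s))*(-1550) = (131*(-6) - ½*35²)*(-1550) = (-786 - ½*1225)*(-1550) = (-786 - 1225/2)*(-1550) = -2797/2*(-1550) = 2167675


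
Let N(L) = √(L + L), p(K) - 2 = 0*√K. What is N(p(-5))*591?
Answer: 1182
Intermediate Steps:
p(K) = 2 (p(K) = 2 + 0*√K = 2 + 0 = 2)
N(L) = √2*√L (N(L) = √(2*L) = √2*√L)
N(p(-5))*591 = (√2*√2)*591 = 2*591 = 1182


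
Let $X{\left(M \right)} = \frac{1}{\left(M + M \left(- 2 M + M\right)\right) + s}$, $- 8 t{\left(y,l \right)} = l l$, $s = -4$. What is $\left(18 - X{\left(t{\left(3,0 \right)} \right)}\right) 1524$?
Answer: $27813$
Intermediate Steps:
$t{\left(y,l \right)} = - \frac{l^{2}}{8}$ ($t{\left(y,l \right)} = - \frac{l l}{8} = - \frac{l^{2}}{8}$)
$X{\left(M \right)} = \frac{1}{-4 + M - M^{2}}$ ($X{\left(M \right)} = \frac{1}{\left(M + M \left(- 2 M + M\right)\right) - 4} = \frac{1}{\left(M + M \left(- M\right)\right) - 4} = \frac{1}{\left(M - M^{2}\right) - 4} = \frac{1}{-4 + M - M^{2}}$)
$\left(18 - X{\left(t{\left(3,0 \right)} \right)}\right) 1524 = \left(18 - - \frac{1}{4 + \left(- \frac{0^{2}}{8}\right)^{2} - - \frac{0^{2}}{8}}\right) 1524 = \left(18 - - \frac{1}{4 + \left(\left(- \frac{1}{8}\right) 0\right)^{2} - \left(- \frac{1}{8}\right) 0}\right) 1524 = \left(18 - - \frac{1}{4 + 0^{2} - 0}\right) 1524 = \left(18 - - \frac{1}{4 + 0 + 0}\right) 1524 = \left(18 - - \frac{1}{4}\right) 1524 = \left(18 + \frac{1}{4}\right) 1524 = \frac{73}{4} \cdot 1524 = 27813$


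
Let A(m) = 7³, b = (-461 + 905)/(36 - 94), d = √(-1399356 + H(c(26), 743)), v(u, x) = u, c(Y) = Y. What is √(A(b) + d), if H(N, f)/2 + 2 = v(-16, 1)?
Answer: √(343 + 12*I*√9718) ≈ 28.06 + 21.079*I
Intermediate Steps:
H(N, f) = -36 (H(N, f) = -4 + 2*(-16) = -4 - 32 = -36)
d = 12*I*√9718 (d = √(-1399356 - 36) = √(-1399392) = 12*I*√9718 ≈ 1183.0*I)
b = -222/29 (b = 444/(-58) = 444*(-1/58) = -222/29 ≈ -7.6552)
A(m) = 343
√(A(b) + d) = √(343 + 12*I*√9718)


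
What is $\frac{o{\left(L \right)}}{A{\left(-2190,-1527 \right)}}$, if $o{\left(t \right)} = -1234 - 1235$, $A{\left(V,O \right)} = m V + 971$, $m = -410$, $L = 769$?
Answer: $- \frac{2469}{898871} \approx -0.0027468$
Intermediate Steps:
$A{\left(V,O \right)} = 971 - 410 V$ ($A{\left(V,O \right)} = - 410 V + 971 = 971 - 410 V$)
$o{\left(t \right)} = -2469$
$\frac{o{\left(L \right)}}{A{\left(-2190,-1527 \right)}} = - \frac{2469}{971 - -897900} = - \frac{2469}{971 + 897900} = - \frac{2469}{898871}$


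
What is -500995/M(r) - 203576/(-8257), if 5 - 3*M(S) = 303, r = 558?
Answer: 12470812793/2460586 ≈ 5068.2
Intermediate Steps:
M(S) = -298/3 (M(S) = 5/3 - 1/3*303 = 5/3 - 101 = -298/3)
-500995/M(r) - 203576/(-8257) = -500995/(-298/3) - 203576/(-8257) = -500995*(-3/298) - 203576*(-1/8257) = 1502985/298 + 203576/8257 = 12470812793/2460586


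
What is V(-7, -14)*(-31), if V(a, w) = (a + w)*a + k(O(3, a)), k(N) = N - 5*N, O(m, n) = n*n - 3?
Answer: 1147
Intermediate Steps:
O(m, n) = -3 + n**2 (O(m, n) = n**2 - 3 = -3 + n**2)
k(N) = -4*N
V(a, w) = 12 - 4*a**2 + a*(a + w) (V(a, w) = (a + w)*a - 4*(-3 + a**2) = a*(a + w) + (12 - 4*a**2) = 12 - 4*a**2 + a*(a + w))
V(-7, -14)*(-31) = (12 - 3*(-7)**2 - 7*(-14))*(-31) = (12 - 3*49 + 98)*(-31) = (12 - 147 + 98)*(-31) = -37*(-31) = 1147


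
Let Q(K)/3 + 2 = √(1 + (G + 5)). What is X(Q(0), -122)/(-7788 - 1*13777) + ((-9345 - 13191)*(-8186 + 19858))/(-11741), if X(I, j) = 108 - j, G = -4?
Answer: 1134491808010/50638933 ≈ 22404.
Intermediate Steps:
Q(K) = -6 + 3*√2 (Q(K) = -6 + 3*√(1 + (-4 + 5)) = -6 + 3*√(1 + 1) = -6 + 3*√2)
X(Q(0), -122)/(-7788 - 1*13777) + ((-9345 - 13191)*(-8186 + 19858))/(-11741) = (108 - 1*(-122))/(-7788 - 1*13777) + ((-9345 - 13191)*(-8186 + 19858))/(-11741) = (108 + 122)/(-7788 - 13777) - 22536*11672*(-1/11741) = 230/(-21565) - 263040192*(-1/11741) = 230*(-1/21565) + 263040192/11741 = -46/4313 + 263040192/11741 = 1134491808010/50638933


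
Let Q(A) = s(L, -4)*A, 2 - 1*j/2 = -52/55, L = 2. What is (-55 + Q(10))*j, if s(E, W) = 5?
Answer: -324/11 ≈ -29.455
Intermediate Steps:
j = 324/55 (j = 4 - (-104)/55 = 4 - 2*(-52/55) = 4 + 104/55 = 324/55 ≈ 5.8909)
Q(A) = 5*A
(-55 + Q(10))*j = (-55 + 5*10)*(324/55) = (-55 + 50)*(324/55) = -5*324/55 = -324/11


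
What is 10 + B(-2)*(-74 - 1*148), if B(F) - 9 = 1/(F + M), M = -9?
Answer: -21646/11 ≈ -1967.8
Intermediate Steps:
B(F) = 9 + 1/(-9 + F) (B(F) = 9 + 1/(F - 9) = 9 + 1/(-9 + F))
10 + B(-2)*(-74 - 1*148) = 10 + ((-80 + 9*(-2))/(-9 - 2))*(-74 - 1*148) = 10 + ((-80 - 18)/(-11))*(-74 - 148) = 10 - 1/11*(-98)*(-222) = 10 + (98/11)*(-222) = 10 - 21756/11 = -21646/11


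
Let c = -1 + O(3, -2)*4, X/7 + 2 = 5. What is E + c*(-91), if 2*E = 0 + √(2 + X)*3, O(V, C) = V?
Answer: -1001 + 3*√23/2 ≈ -993.81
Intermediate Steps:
X = 21 (X = -14 + 7*5 = -14 + 35 = 21)
c = 11 (c = -1 + 3*4 = -1 + 12 = 11)
E = 3*√23/2 (E = (0 + √(2 + 21)*3)/2 = (0 + √23*3)/2 = (0 + 3*√23)/2 = (3*√23)/2 = 3*√23/2 ≈ 7.1937)
E + c*(-91) = 3*√23/2 + 11*(-91) = 3*√23/2 - 1001 = -1001 + 3*√23/2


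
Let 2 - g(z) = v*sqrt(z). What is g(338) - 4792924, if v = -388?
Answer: -4792922 + 5044*sqrt(2) ≈ -4.7858e+6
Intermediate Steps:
g(z) = 2 + 388*sqrt(z) (g(z) = 2 - (-388)*sqrt(z) = 2 + 388*sqrt(z))
g(338) - 4792924 = (2 + 388*sqrt(338)) - 4792924 = (2 + 388*(13*sqrt(2))) - 4792924 = (2 + 5044*sqrt(2)) - 4792924 = -4792922 + 5044*sqrt(2)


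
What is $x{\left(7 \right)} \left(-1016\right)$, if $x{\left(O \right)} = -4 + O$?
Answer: $-3048$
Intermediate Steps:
$x{\left(7 \right)} \left(-1016\right) = \left(-4 + 7\right) \left(-1016\right) = 3 \left(-1016\right) = -3048$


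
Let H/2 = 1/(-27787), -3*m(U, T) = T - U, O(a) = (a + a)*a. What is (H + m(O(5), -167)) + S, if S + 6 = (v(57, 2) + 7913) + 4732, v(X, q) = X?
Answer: 1064381029/83361 ≈ 12768.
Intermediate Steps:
O(a) = 2*a**2 (O(a) = (2*a)*a = 2*a**2)
m(U, T) = -T/3 + U/3 (m(U, T) = -(T - U)/3 = -T/3 + U/3)
H = -2/27787 (H = 2/(-27787) = 2*(-1/27787) = -2/27787 ≈ -7.1976e-5)
S = 12696 (S = -6 + ((57 + 7913) + 4732) = -6 + (7970 + 4732) = -6 + 12702 = 12696)
(H + m(O(5), -167)) + S = (-2/27787 + (-1/3*(-167) + (2*5**2)/3)) + 12696 = (-2/27787 + (167/3 + (2*25)/3)) + 12696 = (-2/27787 + (167/3 + (1/3)*50)) + 12696 = (-2/27787 + (167/3 + 50/3)) + 12696 = (-2/27787 + 217/3) + 12696 = 6029773/83361 + 12696 = 1064381029/83361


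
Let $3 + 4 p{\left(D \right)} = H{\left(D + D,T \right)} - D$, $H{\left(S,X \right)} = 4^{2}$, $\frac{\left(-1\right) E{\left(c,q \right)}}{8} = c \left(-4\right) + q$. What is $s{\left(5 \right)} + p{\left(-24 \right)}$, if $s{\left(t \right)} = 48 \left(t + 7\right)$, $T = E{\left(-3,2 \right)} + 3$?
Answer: $\frac{2341}{4} \approx 585.25$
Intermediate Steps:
$E{\left(c,q \right)} = - 8 q + 32 c$ ($E{\left(c,q \right)} = - 8 \left(c \left(-4\right) + q\right) = - 8 \left(- 4 c + q\right) = - 8 \left(q - 4 c\right) = - 8 q + 32 c$)
$T = -109$ ($T = \left(\left(-8\right) 2 + 32 \left(-3\right)\right) + 3 = \left(-16 - 96\right) + 3 = -112 + 3 = -109$)
$s{\left(t \right)} = 336 + 48 t$ ($s{\left(t \right)} = 48 \left(7 + t\right) = 336 + 48 t$)
$H{\left(S,X \right)} = 16$
$p{\left(D \right)} = \frac{13}{4} - \frac{D}{4}$ ($p{\left(D \right)} = - \frac{3}{4} + \frac{16 - D}{4} = - \frac{3}{4} - \left(-4 + \frac{D}{4}\right) = \frac{13}{4} - \frac{D}{4}$)
$s{\left(5 \right)} + p{\left(-24 \right)} = \left(336 + 48 \cdot 5\right) + \left(\frac{13}{4} - -6\right) = \left(336 + 240\right) + \left(\frac{13}{4} + 6\right) = 576 + \frac{37}{4} = \frac{2341}{4}$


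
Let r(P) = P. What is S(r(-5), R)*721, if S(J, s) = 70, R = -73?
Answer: 50470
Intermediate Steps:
S(r(-5), R)*721 = 70*721 = 50470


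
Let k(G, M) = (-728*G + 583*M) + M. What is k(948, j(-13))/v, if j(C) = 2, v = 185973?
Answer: -688976/185973 ≈ -3.7047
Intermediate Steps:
k(G, M) = -728*G + 584*M
k(948, j(-13))/v = (-728*948 + 584*2)/185973 = (-690144 + 1168)*(1/185973) = -688976*1/185973 = -688976/185973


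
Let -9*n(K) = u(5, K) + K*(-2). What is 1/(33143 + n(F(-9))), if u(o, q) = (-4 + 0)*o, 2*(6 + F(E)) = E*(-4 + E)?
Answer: 9/298412 ≈ 3.0160e-5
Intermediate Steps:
F(E) = -6 + E*(-4 + E)/2 (F(E) = -6 + (E*(-4 + E))/2 = -6 + E*(-4 + E)/2)
u(o, q) = -4*o
n(K) = 20/9 + 2*K/9 (n(K) = -(-4*5 + K*(-2))/9 = -(-20 - 2*K)/9 = 20/9 + 2*K/9)
1/(33143 + n(F(-9))) = 1/(33143 + (20/9 + 2*(-6 + (½)*(-9)² - 2*(-9))/9)) = 1/(33143 + (20/9 + 2*(-6 + (½)*81 + 18)/9)) = 1/(33143 + (20/9 + 2*(-6 + 81/2 + 18)/9)) = 1/(33143 + (20/9 + (2/9)*(105/2))) = 1/(33143 + (20/9 + 35/3)) = 1/(33143 + 125/9) = 1/(298412/9) = 9/298412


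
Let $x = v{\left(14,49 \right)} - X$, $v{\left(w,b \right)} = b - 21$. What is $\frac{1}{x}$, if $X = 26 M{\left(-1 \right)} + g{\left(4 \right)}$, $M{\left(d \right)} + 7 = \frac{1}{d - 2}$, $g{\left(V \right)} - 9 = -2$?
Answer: $\frac{3}{635} \approx 0.0047244$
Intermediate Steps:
$g{\left(V \right)} = 7$ ($g{\left(V \right)} = 9 - 2 = 7$)
$M{\left(d \right)} = -7 + \frac{1}{-2 + d}$ ($M{\left(d \right)} = -7 + \frac{1}{d - 2} = -7 + \frac{1}{-2 + d}$)
$v{\left(w,b \right)} = -21 + b$ ($v{\left(w,b \right)} = b - 21 = -21 + b$)
$X = - \frac{551}{3}$ ($X = 26 \frac{15 - -7}{-2 - 1} + 7 = 26 \frac{15 + 7}{-3} + 7 = 26 \left(\left(- \frac{1}{3}\right) 22\right) + 7 = 26 \left(- \frac{22}{3}\right) + 7 = - \frac{572}{3} + 7 = - \frac{551}{3} \approx -183.67$)
$x = \frac{635}{3}$ ($x = \left(-21 + 49\right) - - \frac{551}{3} = 28 + \frac{551}{3} = \frac{635}{3} \approx 211.67$)
$\frac{1}{x} = \frac{1}{\frac{635}{3}} = \frac{3}{635}$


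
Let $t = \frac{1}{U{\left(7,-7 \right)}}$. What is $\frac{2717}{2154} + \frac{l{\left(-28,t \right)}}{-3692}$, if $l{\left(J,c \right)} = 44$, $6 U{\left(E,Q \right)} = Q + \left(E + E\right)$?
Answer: $\frac{2484097}{1988142} \approx 1.2495$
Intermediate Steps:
$U{\left(E,Q \right)} = \frac{E}{3} + \frac{Q}{6}$ ($U{\left(E,Q \right)} = \frac{Q + \left(E + E\right)}{6} = \frac{Q + 2 E}{6} = \frac{E}{3} + \frac{Q}{6}$)
$t = \frac{6}{7}$ ($t = \frac{1}{\frac{1}{3} \cdot 7 + \frac{1}{6} \left(-7\right)} = \frac{1}{\frac{7}{3} - \frac{7}{6}} = \frac{1}{\frac{7}{6}} = \frac{6}{7} \approx 0.85714$)
$\frac{2717}{2154} + \frac{l{\left(-28,t \right)}}{-3692} = \frac{2717}{2154} + \frac{44}{-3692} = 2717 \cdot \frac{1}{2154} + 44 \left(- \frac{1}{3692}\right) = \frac{2717}{2154} - \frac{11}{923} = \frac{2484097}{1988142}$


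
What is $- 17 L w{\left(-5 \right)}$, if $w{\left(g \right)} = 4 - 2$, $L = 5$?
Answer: $-170$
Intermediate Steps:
$w{\left(g \right)} = 2$ ($w{\left(g \right)} = 4 - 2 = 2$)
$- 17 L w{\left(-5 \right)} = \left(-17\right) 5 \cdot 2 = \left(-85\right) 2 = -170$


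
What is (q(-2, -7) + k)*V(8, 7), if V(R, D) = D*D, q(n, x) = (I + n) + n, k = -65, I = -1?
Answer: -3430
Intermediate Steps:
q(n, x) = -1 + 2*n (q(n, x) = (-1 + n) + n = -1 + 2*n)
V(R, D) = D²
(q(-2, -7) + k)*V(8, 7) = ((-1 + 2*(-2)) - 65)*7² = ((-1 - 4) - 65)*49 = (-5 - 65)*49 = -70*49 = -3430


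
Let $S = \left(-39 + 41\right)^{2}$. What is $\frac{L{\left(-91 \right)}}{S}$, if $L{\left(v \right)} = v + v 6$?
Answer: $- \frac{637}{4} \approx -159.25$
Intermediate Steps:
$L{\left(v \right)} = 7 v$ ($L{\left(v \right)} = v + 6 v = 7 v$)
$S = 4$ ($S = 2^{2} = 4$)
$\frac{L{\left(-91 \right)}}{S} = \frac{7 \left(-91\right)}{4} = \left(-637\right) \frac{1}{4} = - \frac{637}{4}$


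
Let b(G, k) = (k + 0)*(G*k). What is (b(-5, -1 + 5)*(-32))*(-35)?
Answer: -89600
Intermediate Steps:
b(G, k) = G*k² (b(G, k) = k*(G*k) = G*k²)
(b(-5, -1 + 5)*(-32))*(-35) = (-5*(-1 + 5)²*(-32))*(-35) = (-5*4²*(-32))*(-35) = (-5*16*(-32))*(-35) = -80*(-32)*(-35) = 2560*(-35) = -89600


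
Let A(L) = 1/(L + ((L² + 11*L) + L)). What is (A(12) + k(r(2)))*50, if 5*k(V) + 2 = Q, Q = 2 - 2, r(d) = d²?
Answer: -119/6 ≈ -19.833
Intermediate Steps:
A(L) = 1/(L² + 13*L) (A(L) = 1/(L + (L² + 12*L)) = 1/(L² + 13*L))
Q = 0
k(V) = -⅖ (k(V) = -⅖ + (⅕)*0 = -⅖ + 0 = -⅖)
(A(12) + k(r(2)))*50 = (1/(12*(13 + 12)) - ⅖)*50 = ((1/12)/25 - ⅖)*50 = ((1/12)*(1/25) - ⅖)*50 = (1/300 - ⅖)*50 = -119/300*50 = -119/6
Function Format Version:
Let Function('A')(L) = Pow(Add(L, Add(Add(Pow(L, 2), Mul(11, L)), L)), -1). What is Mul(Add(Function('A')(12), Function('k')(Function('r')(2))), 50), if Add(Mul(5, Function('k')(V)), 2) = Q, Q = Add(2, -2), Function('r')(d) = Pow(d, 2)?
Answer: Rational(-119, 6) ≈ -19.833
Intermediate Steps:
Function('A')(L) = Pow(Add(Pow(L, 2), Mul(13, L)), -1) (Function('A')(L) = Pow(Add(L, Add(Pow(L, 2), Mul(12, L))), -1) = Pow(Add(Pow(L, 2), Mul(13, L)), -1))
Q = 0
Function('k')(V) = Rational(-2, 5) (Function('k')(V) = Add(Rational(-2, 5), Mul(Rational(1, 5), 0)) = Add(Rational(-2, 5), 0) = Rational(-2, 5))
Mul(Add(Function('A')(12), Function('k')(Function('r')(2))), 50) = Mul(Add(Mul(Pow(12, -1), Pow(Add(13, 12), -1)), Rational(-2, 5)), 50) = Mul(Add(Mul(Rational(1, 12), Pow(25, -1)), Rational(-2, 5)), 50) = Mul(Add(Mul(Rational(1, 12), Rational(1, 25)), Rational(-2, 5)), 50) = Mul(Add(Rational(1, 300), Rational(-2, 5)), 50) = Mul(Rational(-119, 300), 50) = Rational(-119, 6)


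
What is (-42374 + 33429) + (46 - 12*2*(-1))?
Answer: -8875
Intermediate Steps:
(-42374 + 33429) + (46 - 12*2*(-1)) = -8945 + (46 - 24*(-1)) = -8945 + (46 + 24) = -8945 + 70 = -8875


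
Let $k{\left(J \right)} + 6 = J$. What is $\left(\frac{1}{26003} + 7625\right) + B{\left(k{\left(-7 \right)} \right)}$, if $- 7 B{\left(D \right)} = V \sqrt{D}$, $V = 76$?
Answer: $\frac{198272876}{26003} - \frac{76 i \sqrt{13}}{7} \approx 7625.0 - 39.146 i$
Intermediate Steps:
$k{\left(J \right)} = -6 + J$
$B{\left(D \right)} = - \frac{76 \sqrt{D}}{7}$
$\left(\frac{1}{26003} + 7625\right) + B{\left(k{\left(-7 \right)} \right)} = \left(\frac{1}{26003} + 7625\right) - \frac{76 \sqrt{-6 - 7}}{7} = \left(\frac{1}{26003} + 7625\right) - \frac{76 \sqrt{-13}}{7} = \frac{198272876}{26003} - \frac{76 i \sqrt{13}}{7}$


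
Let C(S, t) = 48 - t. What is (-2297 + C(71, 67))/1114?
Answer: -1158/557 ≈ -2.0790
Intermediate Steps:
(-2297 + C(71, 67))/1114 = (-2297 + (48 - 1*67))/1114 = (-2297 + (48 - 67))*(1/1114) = (-2297 - 19)*(1/1114) = -2316*1/1114 = -1158/557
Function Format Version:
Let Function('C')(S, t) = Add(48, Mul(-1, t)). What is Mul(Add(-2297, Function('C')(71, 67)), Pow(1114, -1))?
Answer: Rational(-1158, 557) ≈ -2.0790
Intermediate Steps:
Mul(Add(-2297, Function('C')(71, 67)), Pow(1114, -1)) = Mul(Add(-2297, Add(48, Mul(-1, 67))), Pow(1114, -1)) = Mul(Add(-2297, Add(48, -67)), Rational(1, 1114)) = Mul(Add(-2297, -19), Rational(1, 1114)) = Mul(-2316, Rational(1, 1114)) = Rational(-1158, 557)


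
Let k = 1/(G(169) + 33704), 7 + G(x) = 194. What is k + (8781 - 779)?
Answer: 271195783/33891 ≈ 8002.0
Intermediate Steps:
G(x) = 187 (G(x) = -7 + 194 = 187)
k = 1/33891 (k = 1/(187 + 33704) = 1/33891 ≈ 2.9506e-5)
k + (8781 - 779) = 1/33891 + (8781 - 779) = 1/33891 + 8002 = 271195783/33891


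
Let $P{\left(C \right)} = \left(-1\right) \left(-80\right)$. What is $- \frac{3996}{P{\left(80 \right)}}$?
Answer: $- \frac{999}{20} \approx -49.95$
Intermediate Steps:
$P{\left(C \right)} = 80$
$- \frac{3996}{P{\left(80 \right)}} = - \frac{3996}{80} = \left(-3996\right) \frac{1}{80} = - \frac{999}{20}$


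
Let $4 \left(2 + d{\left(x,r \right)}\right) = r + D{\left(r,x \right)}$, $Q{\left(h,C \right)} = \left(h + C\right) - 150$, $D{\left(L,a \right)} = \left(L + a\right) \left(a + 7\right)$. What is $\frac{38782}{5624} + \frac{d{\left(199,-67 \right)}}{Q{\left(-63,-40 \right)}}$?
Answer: $- \frac{153884}{7733} \approx -19.9$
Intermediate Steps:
$D{\left(L,a \right)} = \left(7 + a\right) \left(L + a\right)$ ($D{\left(L,a \right)} = \left(L + a\right) \left(7 + a\right) = \left(7 + a\right) \left(L + a\right)$)
$Q{\left(h,C \right)} = -150 + C + h$ ($Q{\left(h,C \right)} = \left(C + h\right) - 150 = -150 + C + h$)
$d{\left(x,r \right)} = -2 + 2 r + \frac{x^{2}}{4} + \frac{7 x}{4} + \frac{r x}{4}$ ($d{\left(x,r \right)} = -2 + \frac{r + \left(x^{2} + 7 r + 7 x + r x\right)}{4} = -2 + \frac{x^{2} + 7 x + 8 r + r x}{4} = -2 + \left(2 r + \frac{x^{2}}{4} + \frac{7 x}{4} + \frac{r x}{4}\right) = -2 + 2 r + \frac{x^{2}}{4} + \frac{7 x}{4} + \frac{r x}{4}$)
$\frac{38782}{5624} + \frac{d{\left(199,-67 \right)}}{Q{\left(-63,-40 \right)}} = \frac{38782}{5624} + \frac{-2 + 2 \left(-67\right) + \frac{199^{2}}{4} + \frac{7}{4} \cdot 199 + \frac{1}{4} \left(-67\right) 199}{-150 - 40 - 63} = 38782 \cdot \frac{1}{5624} + \frac{-2 - 134 + \frac{1}{4} \cdot 39601 + \frac{1393}{4} - \frac{13333}{4}}{-253} = \frac{19391}{2812} + \left(-2 - 134 + \frac{39601}{4} + \frac{1393}{4} - \frac{13333}{4}\right) \left(- \frac{1}{253}\right) = \frac{19391}{2812} + \frac{27117}{4} \left(- \frac{1}{253}\right) = \frac{19391}{2812} - \frac{1179}{44} = - \frac{153884}{7733}$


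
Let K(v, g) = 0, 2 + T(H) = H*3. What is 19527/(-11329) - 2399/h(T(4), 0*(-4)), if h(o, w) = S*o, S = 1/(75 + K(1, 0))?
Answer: -407713119/22658 ≈ -17994.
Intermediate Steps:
T(H) = -2 + 3*H (T(H) = -2 + H*3 = -2 + 3*H)
S = 1/75 (S = 1/(75 + 0) = 1/75 ≈ 0.013333)
h(o, w) = o/75
19527/(-11329) - 2399/h(T(4), 0*(-4)) = 19527/(-11329) - 2399*75/(-2 + 3*4) = 19527*(-1/11329) - 2399*75/(-2 + 12) = -19527/11329 - 2399/((1/75)*10) = -19527/11329 - 2399/2/15 = -19527/11329 - 2399*15/2 = -19527/11329 - 35985/2 = -407713119/22658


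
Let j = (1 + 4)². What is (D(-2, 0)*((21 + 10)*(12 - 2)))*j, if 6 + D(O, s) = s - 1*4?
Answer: -77500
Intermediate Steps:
D(O, s) = -10 + s (D(O, s) = -6 + (s - 1*4) = -6 + (s - 4) = -6 + (-4 + s) = -10 + s)
j = 25 (j = 5² = 25)
(D(-2, 0)*((21 + 10)*(12 - 2)))*j = ((-10 + 0)*((21 + 10)*(12 - 2)))*25 = -310*10*25 = -10*310*25 = -3100*25 = -77500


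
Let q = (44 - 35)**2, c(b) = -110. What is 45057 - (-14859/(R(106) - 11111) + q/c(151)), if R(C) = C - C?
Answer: 55068381471/1222210 ≈ 45056.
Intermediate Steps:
R(C) = 0
q = 81 (q = 9**2 = 81)
45057 - (-14859/(R(106) - 11111) + q/c(151)) = 45057 - (-14859/(0 - 11111) + 81/(-110)) = 45057 - (-14859/(-11111) + 81*(-1/110)) = 45057 - (-14859*(-1/11111) - 81/110) = 45057 - (14859/11111 - 81/110) = 45057 - 1*734499/1222210 = 45057 - 734499/1222210 = 55068381471/1222210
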